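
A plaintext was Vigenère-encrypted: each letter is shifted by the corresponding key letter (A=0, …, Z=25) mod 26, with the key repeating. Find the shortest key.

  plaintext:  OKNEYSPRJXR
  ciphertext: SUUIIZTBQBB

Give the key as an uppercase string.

EKH

  i= 0: S-O =  4 → E
  i= 1: U-K = 10 → K
  i= 2: U-N =  7 → H
  i= 3: I-E =  4 → E
  i= 4: I-Y = 10 → K
  i= 5: Z-S =  7 → H
  i= 6: T-P =  4 → E
  i= 7: B-R = 10 → K
  i= 8: Q-J =  7 → H
  i= 9: B-X =  4 → E
  i=10: B-R = 10 → K
  shifts repeat with period 3: EKH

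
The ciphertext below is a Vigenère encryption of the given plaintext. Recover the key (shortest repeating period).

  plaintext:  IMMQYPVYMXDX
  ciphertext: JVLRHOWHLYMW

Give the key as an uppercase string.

BJZ

  i= 0: J-I =  1 → B
  i= 1: V-M =  9 → J
  i= 2: L-M = 25 → Z
  i= 3: R-Q =  1 → B
  i= 4: H-Y =  9 → J
  i= 5: O-P = 25 → Z
  i= 6: W-V =  1 → B
  i= 7: H-Y =  9 → J
  i= 8: L-M = 25 → Z
  i= 9: Y-X =  1 → B
  i=10: M-D =  9 → J
  i=11: W-X = 25 → Z
  shifts repeat with period 3: BJZ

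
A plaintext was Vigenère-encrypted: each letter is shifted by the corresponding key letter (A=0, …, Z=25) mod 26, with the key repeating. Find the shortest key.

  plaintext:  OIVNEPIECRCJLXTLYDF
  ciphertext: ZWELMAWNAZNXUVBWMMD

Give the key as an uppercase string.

  i= 0: Z-O = 11 → L
  i= 1: W-I = 14 → O
  i= 2: E-V =  9 → J
  i= 3: L-N = 24 → Y
  i= 4: M-E =  8 → I
  i= 5: A-P = 11 → L
  i= 6: W-I = 14 → O
  i= 7: N-E =  9 → J
  i= 8: A-C = 24 → Y
  i= 9: Z-R =  8 → I
  i=10: N-C = 11 → L
  i=11: X-J = 14 → O
  i=12: U-L =  9 → J
  i=13: V-X = 24 → Y
  i=14: B-T =  8 → I
  i=15: W-L = 11 → L
  i=16: M-Y = 14 → O
  i=17: M-D =  9 → J
  i=18: D-F = 24 → Y
  shifts repeat with period 5: LOJYI

LOJYI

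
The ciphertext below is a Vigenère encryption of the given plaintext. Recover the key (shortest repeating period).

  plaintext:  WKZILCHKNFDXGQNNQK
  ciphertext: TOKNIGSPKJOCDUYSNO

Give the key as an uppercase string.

XELF

  i= 0: T-W = 23 → X
  i= 1: O-K =  4 → E
  i= 2: K-Z = 11 → L
  i= 3: N-I =  5 → F
  i= 4: I-L = 23 → X
  i= 5: G-C =  4 → E
  i= 6: S-H = 11 → L
  i= 7: P-K =  5 → F
  i= 8: K-N = 23 → X
  i= 9: J-F =  4 → E
  i=10: O-D = 11 → L
  i=11: C-X =  5 → F
  i=12: D-G = 23 → X
  i=13: U-Q =  4 → E
  i=14: Y-N = 11 → L
  i=15: S-N =  5 → F
  i=16: N-Q = 23 → X
  i=17: O-K =  4 → E
  shifts repeat with period 4: XELF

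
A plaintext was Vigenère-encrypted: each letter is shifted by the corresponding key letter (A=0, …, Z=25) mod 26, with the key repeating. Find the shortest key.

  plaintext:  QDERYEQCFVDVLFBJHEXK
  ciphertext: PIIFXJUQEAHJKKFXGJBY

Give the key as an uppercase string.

ZFEO

  i= 0: P-Q = 25 → Z
  i= 1: I-D =  5 → F
  i= 2: I-E =  4 → E
  i= 3: F-R = 14 → O
  i= 4: X-Y = 25 → Z
  i= 5: J-E =  5 → F
  i= 6: U-Q =  4 → E
  i= 7: Q-C = 14 → O
  i= 8: E-F = 25 → Z
  i= 9: A-V =  5 → F
  i=10: H-D =  4 → E
  i=11: J-V = 14 → O
  i=12: K-L = 25 → Z
  i=13: K-F =  5 → F
  i=14: F-B =  4 → E
  i=15: X-J = 14 → O
  i=16: G-H = 25 → Z
  i=17: J-E =  5 → F
  i=18: B-X =  4 → E
  i=19: Y-K = 14 → O
  shifts repeat with period 4: ZFEO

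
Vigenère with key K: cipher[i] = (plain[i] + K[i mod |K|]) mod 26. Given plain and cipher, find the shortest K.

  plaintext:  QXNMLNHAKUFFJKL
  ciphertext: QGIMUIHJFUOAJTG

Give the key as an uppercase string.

  i= 0: Q-Q =  0 → A
  i= 1: G-X =  9 → J
  i= 2: I-N = 21 → V
  i= 3: M-M =  0 → A
  i= 4: U-L =  9 → J
  i= 5: I-N = 21 → V
  i= 6: H-H =  0 → A
  i= 7: J-A =  9 → J
  i= 8: F-K = 21 → V
  i= 9: U-U =  0 → A
  i=10: O-F =  9 → J
  i=11: A-F = 21 → V
  i=12: J-J =  0 → A
  i=13: T-K =  9 → J
  i=14: G-L = 21 → V
  shifts repeat with period 3: AJV

AJV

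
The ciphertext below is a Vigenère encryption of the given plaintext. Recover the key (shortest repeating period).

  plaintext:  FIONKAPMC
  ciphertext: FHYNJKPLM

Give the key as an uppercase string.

  i= 0: F-F =  0 → A
  i= 1: H-I = 25 → Z
  i= 2: Y-O = 10 → K
  i= 3: N-N =  0 → A
  i= 4: J-K = 25 → Z
  i= 5: K-A = 10 → K
  i= 6: P-P =  0 → A
  i= 7: L-M = 25 → Z
  i= 8: M-C = 10 → K
  shifts repeat with period 3: AZK

AZK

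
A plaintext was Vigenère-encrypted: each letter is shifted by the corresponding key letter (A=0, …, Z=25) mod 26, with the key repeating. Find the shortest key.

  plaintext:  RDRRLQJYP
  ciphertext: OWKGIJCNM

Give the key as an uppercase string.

XTTP

  i= 0: O-R = 23 → X
  i= 1: W-D = 19 → T
  i= 2: K-R = 19 → T
  i= 3: G-R = 15 → P
  i= 4: I-L = 23 → X
  i= 5: J-Q = 19 → T
  i= 6: C-J = 19 → T
  i= 7: N-Y = 15 → P
  i= 8: M-P = 23 → X
  shifts repeat with period 4: XTTP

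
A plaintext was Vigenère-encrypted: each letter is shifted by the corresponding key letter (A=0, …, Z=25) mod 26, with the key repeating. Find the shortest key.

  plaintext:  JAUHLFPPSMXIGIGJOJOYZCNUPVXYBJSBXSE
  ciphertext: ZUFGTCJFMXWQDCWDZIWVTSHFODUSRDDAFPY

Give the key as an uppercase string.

QULZIXU

  i= 0: Z-J = 16 → Q
  i= 1: U-A = 20 → U
  i= 2: F-U = 11 → L
  i= 3: G-H = 25 → Z
  i= 4: T-L =  8 → I
  i= 5: C-F = 23 → X
  i= 6: J-P = 20 → U
  i= 7: F-P = 16 → Q
  i= 8: M-S = 20 → U
  i= 9: X-M = 11 → L
  i=10: W-X = 25 → Z
  i=11: Q-I =  8 → I
  i=12: D-G = 23 → X
  i=13: C-I = 20 → U
  i=14: W-G = 16 → Q
  i=15: D-J = 20 → U
  i=16: Z-O = 11 → L
  i=17: I-J = 25 → Z
  i=18: W-O =  8 → I
  i=19: V-Y = 23 → X
  i=20: T-Z = 20 → U
  i=21: S-C = 16 → Q
  i=22: H-N = 20 → U
  i=23: F-U = 11 → L
  i=24: O-P = 25 → Z
  i=25: D-V =  8 → I
  i=26: U-X = 23 → X
  i=27: S-Y = 20 → U
  i=28: R-B = 16 → Q
  i=29: D-J = 20 → U
  i=30: D-S = 11 → L
  i=31: A-B = 25 → Z
  i=32: F-X =  8 → I
  i=33: P-S = 23 → X
  i=34: Y-E = 20 → U
  shifts repeat with period 7: QULZIXU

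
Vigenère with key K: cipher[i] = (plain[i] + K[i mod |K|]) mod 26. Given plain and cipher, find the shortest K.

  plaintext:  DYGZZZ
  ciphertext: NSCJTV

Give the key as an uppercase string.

KUW

  i= 0: N-D = 10 → K
  i= 1: S-Y = 20 → U
  i= 2: C-G = 22 → W
  i= 3: J-Z = 10 → K
  i= 4: T-Z = 20 → U
  i= 5: V-Z = 22 → W
  shifts repeat with period 3: KUW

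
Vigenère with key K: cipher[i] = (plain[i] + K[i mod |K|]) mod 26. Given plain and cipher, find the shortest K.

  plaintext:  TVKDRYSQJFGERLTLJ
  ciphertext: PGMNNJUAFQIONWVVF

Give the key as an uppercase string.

  i= 0: P-T = 22 → W
  i= 1: G-V = 11 → L
  i= 2: M-K =  2 → C
  i= 3: N-D = 10 → K
  i= 4: N-R = 22 → W
  i= 5: J-Y = 11 → L
  i= 6: U-S =  2 → C
  i= 7: A-Q = 10 → K
  i= 8: F-J = 22 → W
  i= 9: Q-F = 11 → L
  i=10: I-G =  2 → C
  i=11: O-E = 10 → K
  i=12: N-R = 22 → W
  i=13: W-L = 11 → L
  i=14: V-T =  2 → C
  i=15: V-L = 10 → K
  i=16: F-J = 22 → W
  shifts repeat with period 4: WLCK

WLCK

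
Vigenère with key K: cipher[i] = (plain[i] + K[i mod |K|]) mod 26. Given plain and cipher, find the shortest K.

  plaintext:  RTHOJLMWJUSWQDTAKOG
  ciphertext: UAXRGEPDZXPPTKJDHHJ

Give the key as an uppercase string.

DHQDXT

  i= 0: U-R =  3 → D
  i= 1: A-T =  7 → H
  i= 2: X-H = 16 → Q
  i= 3: R-O =  3 → D
  i= 4: G-J = 23 → X
  i= 5: E-L = 19 → T
  i= 6: P-M =  3 → D
  i= 7: D-W =  7 → H
  i= 8: Z-J = 16 → Q
  i= 9: X-U =  3 → D
  i=10: P-S = 23 → X
  i=11: P-W = 19 → T
  i=12: T-Q =  3 → D
  i=13: K-D =  7 → H
  i=14: J-T = 16 → Q
  i=15: D-A =  3 → D
  i=16: H-K = 23 → X
  i=17: H-O = 19 → T
  i=18: J-G =  3 → D
  shifts repeat with period 6: DHQDXT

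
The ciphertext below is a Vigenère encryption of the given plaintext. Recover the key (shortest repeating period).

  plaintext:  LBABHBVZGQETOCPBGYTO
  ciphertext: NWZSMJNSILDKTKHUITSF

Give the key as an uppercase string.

CVZRFIST

  i= 0: N-L =  2 → C
  i= 1: W-B = 21 → V
  i= 2: Z-A = 25 → Z
  i= 3: S-B = 17 → R
  i= 4: M-H =  5 → F
  i= 5: J-B =  8 → I
  i= 6: N-V = 18 → S
  i= 7: S-Z = 19 → T
  i= 8: I-G =  2 → C
  i= 9: L-Q = 21 → V
  i=10: D-E = 25 → Z
  i=11: K-T = 17 → R
  i=12: T-O =  5 → F
  i=13: K-C =  8 → I
  i=14: H-P = 18 → S
  i=15: U-B = 19 → T
  i=16: I-G =  2 → C
  i=17: T-Y = 21 → V
  i=18: S-T = 25 → Z
  i=19: F-O = 17 → R
  shifts repeat with period 8: CVZRFIST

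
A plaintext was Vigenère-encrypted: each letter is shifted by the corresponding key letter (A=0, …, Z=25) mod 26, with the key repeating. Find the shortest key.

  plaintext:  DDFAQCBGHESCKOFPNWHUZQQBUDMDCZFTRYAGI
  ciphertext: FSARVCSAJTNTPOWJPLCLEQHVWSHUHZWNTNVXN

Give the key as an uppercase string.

CPVRFARU

  i= 0: F-D =  2 → C
  i= 1: S-D = 15 → P
  i= 2: A-F = 21 → V
  i= 3: R-A = 17 → R
  i= 4: V-Q =  5 → F
  i= 5: C-C =  0 → A
  i= 6: S-B = 17 → R
  i= 7: A-G = 20 → U
  i= 8: J-H =  2 → C
  i= 9: T-E = 15 → P
  i=10: N-S = 21 → V
  i=11: T-C = 17 → R
  i=12: P-K =  5 → F
  i=13: O-O =  0 → A
  i=14: W-F = 17 → R
  i=15: J-P = 20 → U
  i=16: P-N =  2 → C
  i=17: L-W = 15 → P
  i=18: C-H = 21 → V
  i=19: L-U = 17 → R
  i=20: E-Z =  5 → F
  i=21: Q-Q =  0 → A
  i=22: H-Q = 17 → R
  i=23: V-B = 20 → U
  i=24: W-U =  2 → C
  i=25: S-D = 15 → P
  i=26: H-M = 21 → V
  i=27: U-D = 17 → R
  i=28: H-C =  5 → F
  i=29: Z-Z =  0 → A
  i=30: W-F = 17 → R
  i=31: N-T = 20 → U
  i=32: T-R =  2 → C
  i=33: N-Y = 15 → P
  i=34: V-A = 21 → V
  i=35: X-G = 17 → R
  i=36: N-I =  5 → F
  shifts repeat with period 8: CPVRFARU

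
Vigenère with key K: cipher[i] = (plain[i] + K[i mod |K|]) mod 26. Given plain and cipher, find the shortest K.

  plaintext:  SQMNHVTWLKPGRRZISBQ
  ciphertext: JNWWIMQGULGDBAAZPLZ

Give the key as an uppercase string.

RXKJB

  i= 0: J-S = 17 → R
  i= 1: N-Q = 23 → X
  i= 2: W-M = 10 → K
  i= 3: W-N =  9 → J
  i= 4: I-H =  1 → B
  i= 5: M-V = 17 → R
  i= 6: Q-T = 23 → X
  i= 7: G-W = 10 → K
  i= 8: U-L =  9 → J
  i= 9: L-K =  1 → B
  i=10: G-P = 17 → R
  i=11: D-G = 23 → X
  i=12: B-R = 10 → K
  i=13: A-R =  9 → J
  i=14: A-Z =  1 → B
  i=15: Z-I = 17 → R
  i=16: P-S = 23 → X
  i=17: L-B = 10 → K
  i=18: Z-Q =  9 → J
  shifts repeat with period 5: RXKJB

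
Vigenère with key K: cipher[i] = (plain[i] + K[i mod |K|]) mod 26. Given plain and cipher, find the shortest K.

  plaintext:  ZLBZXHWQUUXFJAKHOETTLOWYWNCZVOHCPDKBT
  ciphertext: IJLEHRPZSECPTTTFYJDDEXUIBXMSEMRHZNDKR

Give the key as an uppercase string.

  i= 0: I-Z =  9 → J
  i= 1: J-L = 24 → Y
  i= 2: L-B = 10 → K
  i= 3: E-Z =  5 → F
  i= 4: H-X = 10 → K
  i= 5: R-H = 10 → K
  i= 6: P-W = 19 → T
  i= 7: Z-Q =  9 → J
  i= 8: S-U = 24 → Y
  i= 9: E-U = 10 → K
  i=10: C-X =  5 → F
  i=11: P-F = 10 → K
  i=12: T-J = 10 → K
  i=13: T-A = 19 → T
  i=14: T-K =  9 → J
  i=15: F-H = 24 → Y
  i=16: Y-O = 10 → K
  i=17: J-E =  5 → F
  i=18: D-T = 10 → K
  i=19: D-T = 10 → K
  i=20: E-L = 19 → T
  i=21: X-O =  9 → J
  i=22: U-W = 24 → Y
  i=23: I-Y = 10 → K
  i=24: B-W =  5 → F
  i=25: X-N = 10 → K
  i=26: M-C = 10 → K
  i=27: S-Z = 19 → T
  i=28: E-V =  9 → J
  i=29: M-O = 24 → Y
  i=30: R-H = 10 → K
  i=31: H-C =  5 → F
  i=32: Z-P = 10 → K
  i=33: N-D = 10 → K
  i=34: D-K = 19 → T
  i=35: K-B =  9 → J
  i=36: R-T = 24 → Y
  shifts repeat with period 7: JYKFKKT

JYKFKKT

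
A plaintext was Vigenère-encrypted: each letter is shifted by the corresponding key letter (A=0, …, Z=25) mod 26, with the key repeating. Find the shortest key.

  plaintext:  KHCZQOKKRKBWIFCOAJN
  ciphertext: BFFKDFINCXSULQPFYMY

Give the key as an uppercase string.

RYDLN

  i= 0: B-K = 17 → R
  i= 1: F-H = 24 → Y
  i= 2: F-C =  3 → D
  i= 3: K-Z = 11 → L
  i= 4: D-Q = 13 → N
  i= 5: F-O = 17 → R
  i= 6: I-K = 24 → Y
  i= 7: N-K =  3 → D
  i= 8: C-R = 11 → L
  i= 9: X-K = 13 → N
  i=10: S-B = 17 → R
  i=11: U-W = 24 → Y
  i=12: L-I =  3 → D
  i=13: Q-F = 11 → L
  i=14: P-C = 13 → N
  i=15: F-O = 17 → R
  i=16: Y-A = 24 → Y
  i=17: M-J =  3 → D
  i=18: Y-N = 11 → L
  shifts repeat with period 5: RYDLN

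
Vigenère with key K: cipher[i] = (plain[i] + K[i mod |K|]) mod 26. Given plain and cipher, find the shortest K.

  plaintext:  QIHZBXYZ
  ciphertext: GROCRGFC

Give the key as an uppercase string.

QJHD

  i= 0: G-Q = 16 → Q
  i= 1: R-I =  9 → J
  i= 2: O-H =  7 → H
  i= 3: C-Z =  3 → D
  i= 4: R-B = 16 → Q
  i= 5: G-X =  9 → J
  i= 6: F-Y =  7 → H
  i= 7: C-Z =  3 → D
  shifts repeat with period 4: QJHD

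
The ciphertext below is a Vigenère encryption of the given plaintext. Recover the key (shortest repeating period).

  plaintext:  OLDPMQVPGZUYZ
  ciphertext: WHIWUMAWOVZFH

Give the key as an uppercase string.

  i= 0: W-O =  8 → I
  i= 1: H-L = 22 → W
  i= 2: I-D =  5 → F
  i= 3: W-P =  7 → H
  i= 4: U-M =  8 → I
  i= 5: M-Q = 22 → W
  i= 6: A-V =  5 → F
  i= 7: W-P =  7 → H
  i= 8: O-G =  8 → I
  i= 9: V-Z = 22 → W
  i=10: Z-U =  5 → F
  i=11: F-Y =  7 → H
  i=12: H-Z =  8 → I
  shifts repeat with period 4: IWFH

IWFH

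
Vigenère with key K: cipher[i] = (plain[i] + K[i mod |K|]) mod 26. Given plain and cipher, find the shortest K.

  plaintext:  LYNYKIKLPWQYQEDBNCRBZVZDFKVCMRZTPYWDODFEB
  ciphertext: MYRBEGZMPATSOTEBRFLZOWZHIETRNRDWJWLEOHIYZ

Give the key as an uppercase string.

BAEDUYP

  i= 0: M-L =  1 → B
  i= 1: Y-Y =  0 → A
  i= 2: R-N =  4 → E
  i= 3: B-Y =  3 → D
  i= 4: E-K = 20 → U
  i= 5: G-I = 24 → Y
  i= 6: Z-K = 15 → P
  i= 7: M-L =  1 → B
  i= 8: P-P =  0 → A
  i= 9: A-W =  4 → E
  i=10: T-Q =  3 → D
  i=11: S-Y = 20 → U
  i=12: O-Q = 24 → Y
  i=13: T-E = 15 → P
  i=14: E-D =  1 → B
  i=15: B-B =  0 → A
  i=16: R-N =  4 → E
  i=17: F-C =  3 → D
  i=18: L-R = 20 → U
  i=19: Z-B = 24 → Y
  i=20: O-Z = 15 → P
  i=21: W-V =  1 → B
  i=22: Z-Z =  0 → A
  i=23: H-D =  4 → E
  i=24: I-F =  3 → D
  i=25: E-K = 20 → U
  i=26: T-V = 24 → Y
  i=27: R-C = 15 → P
  i=28: N-M =  1 → B
  i=29: R-R =  0 → A
  i=30: D-Z =  4 → E
  i=31: W-T =  3 → D
  i=32: J-P = 20 → U
  i=33: W-Y = 24 → Y
  i=34: L-W = 15 → P
  i=35: E-D =  1 → B
  i=36: O-O =  0 → A
  i=37: H-D =  4 → E
  i=38: I-F =  3 → D
  i=39: Y-E = 20 → U
  i=40: Z-B = 24 → Y
  shifts repeat with period 7: BAEDUYP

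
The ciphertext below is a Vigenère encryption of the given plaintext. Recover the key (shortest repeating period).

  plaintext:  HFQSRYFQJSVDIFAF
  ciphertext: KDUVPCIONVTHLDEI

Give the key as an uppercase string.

DYE

  i= 0: K-H =  3 → D
  i= 1: D-F = 24 → Y
  i= 2: U-Q =  4 → E
  i= 3: V-S =  3 → D
  i= 4: P-R = 24 → Y
  i= 5: C-Y =  4 → E
  i= 6: I-F =  3 → D
  i= 7: O-Q = 24 → Y
  i= 8: N-J =  4 → E
  i= 9: V-S =  3 → D
  i=10: T-V = 24 → Y
  i=11: H-D =  4 → E
  i=12: L-I =  3 → D
  i=13: D-F = 24 → Y
  i=14: E-A =  4 → E
  i=15: I-F =  3 → D
  shifts repeat with period 3: DYE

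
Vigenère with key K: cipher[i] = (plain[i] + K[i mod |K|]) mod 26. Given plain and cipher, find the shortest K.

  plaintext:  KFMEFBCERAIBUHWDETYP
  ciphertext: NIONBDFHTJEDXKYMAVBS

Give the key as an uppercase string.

  i= 0: N-K =  3 → D
  i= 1: I-F =  3 → D
  i= 2: O-M =  2 → C
  i= 3: N-E =  9 → J
  i= 4: B-F = 22 → W
  i= 5: D-B =  2 → C
  i= 6: F-C =  3 → D
  i= 7: H-E =  3 → D
  i= 8: T-R =  2 → C
  i= 9: J-A =  9 → J
  i=10: E-I = 22 → W
  i=11: D-B =  2 → C
  i=12: X-U =  3 → D
  i=13: K-H =  3 → D
  i=14: Y-W =  2 → C
  i=15: M-D =  9 → J
  i=16: A-E = 22 → W
  i=17: V-T =  2 → C
  i=18: B-Y =  3 → D
  i=19: S-P =  3 → D
  shifts repeat with period 6: DDCJWC

DDCJWC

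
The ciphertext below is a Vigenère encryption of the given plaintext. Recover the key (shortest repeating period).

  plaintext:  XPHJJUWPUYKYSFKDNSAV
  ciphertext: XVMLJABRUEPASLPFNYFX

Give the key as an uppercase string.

  i= 0: X-X =  0 → A
  i= 1: V-P =  6 → G
  i= 2: M-H =  5 → F
  i= 3: L-J =  2 → C
  i= 4: J-J =  0 → A
  i= 5: A-U =  6 → G
  i= 6: B-W =  5 → F
  i= 7: R-P =  2 → C
  i= 8: U-U =  0 → A
  i= 9: E-Y =  6 → G
  i=10: P-K =  5 → F
  i=11: A-Y =  2 → C
  i=12: S-S =  0 → A
  i=13: L-F =  6 → G
  i=14: P-K =  5 → F
  i=15: F-D =  2 → C
  i=16: N-N =  0 → A
  i=17: Y-S =  6 → G
  i=18: F-A =  5 → F
  i=19: X-V =  2 → C
  shifts repeat with period 4: AGFC

AGFC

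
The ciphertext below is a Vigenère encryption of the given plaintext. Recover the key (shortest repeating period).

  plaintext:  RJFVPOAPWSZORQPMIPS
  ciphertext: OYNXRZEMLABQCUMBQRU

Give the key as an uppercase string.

XPICCLE

  i= 0: O-R = 23 → X
  i= 1: Y-J = 15 → P
  i= 2: N-F =  8 → I
  i= 3: X-V =  2 → C
  i= 4: R-P =  2 → C
  i= 5: Z-O = 11 → L
  i= 6: E-A =  4 → E
  i= 7: M-P = 23 → X
  i= 8: L-W = 15 → P
  i= 9: A-S =  8 → I
  i=10: B-Z =  2 → C
  i=11: Q-O =  2 → C
  i=12: C-R = 11 → L
  i=13: U-Q =  4 → E
  i=14: M-P = 23 → X
  i=15: B-M = 15 → P
  i=16: Q-I =  8 → I
  i=17: R-P =  2 → C
  i=18: U-S =  2 → C
  shifts repeat with period 7: XPICCLE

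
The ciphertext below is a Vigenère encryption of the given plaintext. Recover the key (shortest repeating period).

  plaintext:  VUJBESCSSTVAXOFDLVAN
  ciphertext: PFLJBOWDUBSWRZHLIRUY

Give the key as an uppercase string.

ULCIXW

  i= 0: P-V = 20 → U
  i= 1: F-U = 11 → L
  i= 2: L-J =  2 → C
  i= 3: J-B =  8 → I
  i= 4: B-E = 23 → X
  i= 5: O-S = 22 → W
  i= 6: W-C = 20 → U
  i= 7: D-S = 11 → L
  i= 8: U-S =  2 → C
  i= 9: B-T =  8 → I
  i=10: S-V = 23 → X
  i=11: W-A = 22 → W
  i=12: R-X = 20 → U
  i=13: Z-O = 11 → L
  i=14: H-F =  2 → C
  i=15: L-D =  8 → I
  i=16: I-L = 23 → X
  i=17: R-V = 22 → W
  i=18: U-A = 20 → U
  i=19: Y-N = 11 → L
  shifts repeat with period 6: ULCIXW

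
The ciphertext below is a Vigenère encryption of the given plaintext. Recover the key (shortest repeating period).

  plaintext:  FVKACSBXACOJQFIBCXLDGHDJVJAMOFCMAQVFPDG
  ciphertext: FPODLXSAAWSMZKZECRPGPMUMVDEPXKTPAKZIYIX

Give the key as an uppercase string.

  i= 0: F-F =  0 → A
  i= 1: P-V = 20 → U
  i= 2: O-K =  4 → E
  i= 3: D-A =  3 → D
  i= 4: L-C =  9 → J
  i= 5: X-S =  5 → F
  i= 6: S-B = 17 → R
  i= 7: A-X =  3 → D
  i= 8: A-A =  0 → A
  i= 9: W-C = 20 → U
  i=10: S-O =  4 → E
  i=11: M-J =  3 → D
  i=12: Z-Q =  9 → J
  i=13: K-F =  5 → F
  i=14: Z-I = 17 → R
  i=15: E-B =  3 → D
  i=16: C-C =  0 → A
  i=17: R-X = 20 → U
  i=18: P-L =  4 → E
  i=19: G-D =  3 → D
  i=20: P-G =  9 → J
  i=21: M-H =  5 → F
  i=22: U-D = 17 → R
  i=23: M-J =  3 → D
  i=24: V-V =  0 → A
  i=25: D-J = 20 → U
  i=26: E-A =  4 → E
  i=27: P-M =  3 → D
  i=28: X-O =  9 → J
  i=29: K-F =  5 → F
  i=30: T-C = 17 → R
  i=31: P-M =  3 → D
  i=32: A-A =  0 → A
  i=33: K-Q = 20 → U
  i=34: Z-V =  4 → E
  i=35: I-F =  3 → D
  i=36: Y-P =  9 → J
  i=37: I-D =  5 → F
  i=38: X-G = 17 → R
  shifts repeat with period 8: AUEDJFRD

AUEDJFRD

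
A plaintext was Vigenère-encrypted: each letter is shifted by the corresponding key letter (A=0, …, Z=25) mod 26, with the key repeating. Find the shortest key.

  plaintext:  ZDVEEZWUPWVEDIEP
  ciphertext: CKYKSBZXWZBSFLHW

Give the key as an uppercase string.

DHDGOCD

  i= 0: C-Z =  3 → D
  i= 1: K-D =  7 → H
  i= 2: Y-V =  3 → D
  i= 3: K-E =  6 → G
  i= 4: S-E = 14 → O
  i= 5: B-Z =  2 → C
  i= 6: Z-W =  3 → D
  i= 7: X-U =  3 → D
  i= 8: W-P =  7 → H
  i= 9: Z-W =  3 → D
  i=10: B-V =  6 → G
  i=11: S-E = 14 → O
  i=12: F-D =  2 → C
  i=13: L-I =  3 → D
  i=14: H-E =  3 → D
  i=15: W-P =  7 → H
  shifts repeat with period 7: DHDGOCD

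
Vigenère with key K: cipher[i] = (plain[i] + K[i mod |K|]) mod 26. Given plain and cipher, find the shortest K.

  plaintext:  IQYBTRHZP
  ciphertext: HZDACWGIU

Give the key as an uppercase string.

  i= 0: H-I = 25 → Z
  i= 1: Z-Q =  9 → J
  i= 2: D-Y =  5 → F
  i= 3: A-B = 25 → Z
  i= 4: C-T =  9 → J
  i= 5: W-R =  5 → F
  i= 6: G-H = 25 → Z
  i= 7: I-Z =  9 → J
  i= 8: U-P =  5 → F
  shifts repeat with period 3: ZJF

ZJF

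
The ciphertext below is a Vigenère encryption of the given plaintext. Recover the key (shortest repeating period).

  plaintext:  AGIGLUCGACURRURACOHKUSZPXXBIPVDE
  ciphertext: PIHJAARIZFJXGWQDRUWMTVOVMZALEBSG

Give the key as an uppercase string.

PCZDPG

  i= 0: P-A = 15 → P
  i= 1: I-G =  2 → C
  i= 2: H-I = 25 → Z
  i= 3: J-G =  3 → D
  i= 4: A-L = 15 → P
  i= 5: A-U =  6 → G
  i= 6: R-C = 15 → P
  i= 7: I-G =  2 → C
  i= 8: Z-A = 25 → Z
  i= 9: F-C =  3 → D
  i=10: J-U = 15 → P
  i=11: X-R =  6 → G
  i=12: G-R = 15 → P
  i=13: W-U =  2 → C
  i=14: Q-R = 25 → Z
  i=15: D-A =  3 → D
  i=16: R-C = 15 → P
  i=17: U-O =  6 → G
  i=18: W-H = 15 → P
  i=19: M-K =  2 → C
  i=20: T-U = 25 → Z
  i=21: V-S =  3 → D
  i=22: O-Z = 15 → P
  i=23: V-P =  6 → G
  i=24: M-X = 15 → P
  i=25: Z-X =  2 → C
  i=26: A-B = 25 → Z
  i=27: L-I =  3 → D
  i=28: E-P = 15 → P
  i=29: B-V =  6 → G
  i=30: S-D = 15 → P
  i=31: G-E =  2 → C
  shifts repeat with period 6: PCZDPG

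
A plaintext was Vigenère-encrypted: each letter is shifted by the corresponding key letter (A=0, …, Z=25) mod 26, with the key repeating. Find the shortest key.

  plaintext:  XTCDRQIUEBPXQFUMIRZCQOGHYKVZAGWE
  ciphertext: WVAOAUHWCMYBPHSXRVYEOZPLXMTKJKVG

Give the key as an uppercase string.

  i= 0: W-X = 25 → Z
  i= 1: V-T =  2 → C
  i= 2: A-C = 24 → Y
  i= 3: O-D = 11 → L
  i= 4: A-R =  9 → J
  i= 5: U-Q =  4 → E
  i= 6: H-I = 25 → Z
  i= 7: W-U =  2 → C
  i= 8: C-E = 24 → Y
  i= 9: M-B = 11 → L
  i=10: Y-P =  9 → J
  i=11: B-X =  4 → E
  i=12: P-Q = 25 → Z
  i=13: H-F =  2 → C
  i=14: S-U = 24 → Y
  i=15: X-M = 11 → L
  i=16: R-I =  9 → J
  i=17: V-R =  4 → E
  i=18: Y-Z = 25 → Z
  i=19: E-C =  2 → C
  i=20: O-Q = 24 → Y
  i=21: Z-O = 11 → L
  i=22: P-G =  9 → J
  i=23: L-H =  4 → E
  i=24: X-Y = 25 → Z
  i=25: M-K =  2 → C
  i=26: T-V = 24 → Y
  i=27: K-Z = 11 → L
  i=28: J-A =  9 → J
  i=29: K-G =  4 → E
  i=30: V-W = 25 → Z
  i=31: G-E =  2 → C
  shifts repeat with period 6: ZCYLJE

ZCYLJE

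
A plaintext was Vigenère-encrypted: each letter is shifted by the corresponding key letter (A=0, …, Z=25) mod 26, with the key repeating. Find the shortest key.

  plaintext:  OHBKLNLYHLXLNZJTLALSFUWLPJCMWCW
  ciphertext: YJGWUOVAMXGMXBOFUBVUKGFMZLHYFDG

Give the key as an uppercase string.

KCFMJB

  i= 0: Y-O = 10 → K
  i= 1: J-H =  2 → C
  i= 2: G-B =  5 → F
  i= 3: W-K = 12 → M
  i= 4: U-L =  9 → J
  i= 5: O-N =  1 → B
  i= 6: V-L = 10 → K
  i= 7: A-Y =  2 → C
  i= 8: M-H =  5 → F
  i= 9: X-L = 12 → M
  i=10: G-X =  9 → J
  i=11: M-L =  1 → B
  i=12: X-N = 10 → K
  i=13: B-Z =  2 → C
  i=14: O-J =  5 → F
  i=15: F-T = 12 → M
  i=16: U-L =  9 → J
  i=17: B-A =  1 → B
  i=18: V-L = 10 → K
  i=19: U-S =  2 → C
  i=20: K-F =  5 → F
  i=21: G-U = 12 → M
  i=22: F-W =  9 → J
  i=23: M-L =  1 → B
  i=24: Z-P = 10 → K
  i=25: L-J =  2 → C
  i=26: H-C =  5 → F
  i=27: Y-M = 12 → M
  i=28: F-W =  9 → J
  i=29: D-C =  1 → B
  i=30: G-W = 10 → K
  shifts repeat with period 6: KCFMJB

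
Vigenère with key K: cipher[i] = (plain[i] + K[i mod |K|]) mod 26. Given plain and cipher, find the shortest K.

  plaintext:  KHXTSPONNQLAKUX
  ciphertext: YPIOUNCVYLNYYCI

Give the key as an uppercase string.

OILVCY

  i= 0: Y-K = 14 → O
  i= 1: P-H =  8 → I
  i= 2: I-X = 11 → L
  i= 3: O-T = 21 → V
  i= 4: U-S =  2 → C
  i= 5: N-P = 24 → Y
  i= 6: C-O = 14 → O
  i= 7: V-N =  8 → I
  i= 8: Y-N = 11 → L
  i= 9: L-Q = 21 → V
  i=10: N-L =  2 → C
  i=11: Y-A = 24 → Y
  i=12: Y-K = 14 → O
  i=13: C-U =  8 → I
  i=14: I-X = 11 → L
  shifts repeat with period 6: OILVCY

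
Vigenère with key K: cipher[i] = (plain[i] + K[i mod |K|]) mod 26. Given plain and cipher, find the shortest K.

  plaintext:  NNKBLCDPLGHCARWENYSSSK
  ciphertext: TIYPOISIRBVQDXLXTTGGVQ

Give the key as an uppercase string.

GVOODGPT

  i= 0: T-N =  6 → G
  i= 1: I-N = 21 → V
  i= 2: Y-K = 14 → O
  i= 3: P-B = 14 → O
  i= 4: O-L =  3 → D
  i= 5: I-C =  6 → G
  i= 6: S-D = 15 → P
  i= 7: I-P = 19 → T
  i= 8: R-L =  6 → G
  i= 9: B-G = 21 → V
  i=10: V-H = 14 → O
  i=11: Q-C = 14 → O
  i=12: D-A =  3 → D
  i=13: X-R =  6 → G
  i=14: L-W = 15 → P
  i=15: X-E = 19 → T
  i=16: T-N =  6 → G
  i=17: T-Y = 21 → V
  i=18: G-S = 14 → O
  i=19: G-S = 14 → O
  i=20: V-S =  3 → D
  i=21: Q-K =  6 → G
  shifts repeat with period 8: GVOODGPT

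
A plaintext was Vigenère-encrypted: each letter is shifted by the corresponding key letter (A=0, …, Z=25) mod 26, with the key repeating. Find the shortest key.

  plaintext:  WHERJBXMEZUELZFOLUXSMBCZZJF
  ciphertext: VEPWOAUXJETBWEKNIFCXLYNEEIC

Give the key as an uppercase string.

  i= 0: V-W = 25 → Z
  i= 1: E-H = 23 → X
  i= 2: P-E = 11 → L
  i= 3: W-R =  5 → F
  i= 4: O-J =  5 → F
  i= 5: A-B = 25 → Z
  i= 6: U-X = 23 → X
  i= 7: X-M = 11 → L
  i= 8: J-E =  5 → F
  i= 9: E-Z =  5 → F
  i=10: T-U = 25 → Z
  i=11: B-E = 23 → X
  i=12: W-L = 11 → L
  i=13: E-Z =  5 → F
  i=14: K-F =  5 → F
  i=15: N-O = 25 → Z
  i=16: I-L = 23 → X
  i=17: F-U = 11 → L
  i=18: C-X =  5 → F
  i=19: X-S =  5 → F
  i=20: L-M = 25 → Z
  i=21: Y-B = 23 → X
  i=22: N-C = 11 → L
  i=23: E-Z =  5 → F
  i=24: E-Z =  5 → F
  i=25: I-J = 25 → Z
  i=26: C-F = 23 → X
  shifts repeat with period 5: ZXLFF

ZXLFF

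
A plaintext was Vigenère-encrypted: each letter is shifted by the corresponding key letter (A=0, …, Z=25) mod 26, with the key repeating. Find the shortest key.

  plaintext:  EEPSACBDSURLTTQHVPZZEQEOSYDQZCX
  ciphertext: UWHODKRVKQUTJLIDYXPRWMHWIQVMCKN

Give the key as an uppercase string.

QSSWDI

  i= 0: U-E = 16 → Q
  i= 1: W-E = 18 → S
  i= 2: H-P = 18 → S
  i= 3: O-S = 22 → W
  i= 4: D-A =  3 → D
  i= 5: K-C =  8 → I
  i= 6: R-B = 16 → Q
  i= 7: V-D = 18 → S
  i= 8: K-S = 18 → S
  i= 9: Q-U = 22 → W
  i=10: U-R =  3 → D
  i=11: T-L =  8 → I
  i=12: J-T = 16 → Q
  i=13: L-T = 18 → S
  i=14: I-Q = 18 → S
  i=15: D-H = 22 → W
  i=16: Y-V =  3 → D
  i=17: X-P =  8 → I
  i=18: P-Z = 16 → Q
  i=19: R-Z = 18 → S
  i=20: W-E = 18 → S
  i=21: M-Q = 22 → W
  i=22: H-E =  3 → D
  i=23: W-O =  8 → I
  i=24: I-S = 16 → Q
  i=25: Q-Y = 18 → S
  i=26: V-D = 18 → S
  i=27: M-Q = 22 → W
  i=28: C-Z =  3 → D
  i=29: K-C =  8 → I
  i=30: N-X = 16 → Q
  shifts repeat with period 6: QSSWDI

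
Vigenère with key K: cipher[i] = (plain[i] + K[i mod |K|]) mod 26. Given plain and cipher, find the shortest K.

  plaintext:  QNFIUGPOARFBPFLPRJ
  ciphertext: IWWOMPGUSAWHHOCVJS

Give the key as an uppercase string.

  i= 0: I-Q = 18 → S
  i= 1: W-N =  9 → J
  i= 2: W-F = 17 → R
  i= 3: O-I =  6 → G
  i= 4: M-U = 18 → S
  i= 5: P-G =  9 → J
  i= 6: G-P = 17 → R
  i= 7: U-O =  6 → G
  i= 8: S-A = 18 → S
  i= 9: A-R =  9 → J
  i=10: W-F = 17 → R
  i=11: H-B =  6 → G
  i=12: H-P = 18 → S
  i=13: O-F =  9 → J
  i=14: C-L = 17 → R
  i=15: V-P =  6 → G
  i=16: J-R = 18 → S
  i=17: S-J =  9 → J
  shifts repeat with period 4: SJRG

SJRG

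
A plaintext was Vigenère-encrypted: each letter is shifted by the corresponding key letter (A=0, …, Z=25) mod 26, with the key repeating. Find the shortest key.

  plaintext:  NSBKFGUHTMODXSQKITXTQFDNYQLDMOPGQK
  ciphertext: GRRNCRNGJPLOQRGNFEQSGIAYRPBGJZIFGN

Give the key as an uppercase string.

TZQDXL

  i= 0: G-N = 19 → T
  i= 1: R-S = 25 → Z
  i= 2: R-B = 16 → Q
  i= 3: N-K =  3 → D
  i= 4: C-F = 23 → X
  i= 5: R-G = 11 → L
  i= 6: N-U = 19 → T
  i= 7: G-H = 25 → Z
  i= 8: J-T = 16 → Q
  i= 9: P-M =  3 → D
  i=10: L-O = 23 → X
  i=11: O-D = 11 → L
  i=12: Q-X = 19 → T
  i=13: R-S = 25 → Z
  i=14: G-Q = 16 → Q
  i=15: N-K =  3 → D
  i=16: F-I = 23 → X
  i=17: E-T = 11 → L
  i=18: Q-X = 19 → T
  i=19: S-T = 25 → Z
  i=20: G-Q = 16 → Q
  i=21: I-F =  3 → D
  i=22: A-D = 23 → X
  i=23: Y-N = 11 → L
  i=24: R-Y = 19 → T
  i=25: P-Q = 25 → Z
  i=26: B-L = 16 → Q
  i=27: G-D =  3 → D
  i=28: J-M = 23 → X
  i=29: Z-O = 11 → L
  i=30: I-P = 19 → T
  i=31: F-G = 25 → Z
  i=32: G-Q = 16 → Q
  i=33: N-K =  3 → D
  shifts repeat with period 6: TZQDXL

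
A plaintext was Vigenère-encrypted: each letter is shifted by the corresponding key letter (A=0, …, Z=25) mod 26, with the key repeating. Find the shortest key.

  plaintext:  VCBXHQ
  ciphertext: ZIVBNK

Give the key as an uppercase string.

EGU

  i= 0: Z-V =  4 → E
  i= 1: I-C =  6 → G
  i= 2: V-B = 20 → U
  i= 3: B-X =  4 → E
  i= 4: N-H =  6 → G
  i= 5: K-Q = 20 → U
  shifts repeat with period 3: EGU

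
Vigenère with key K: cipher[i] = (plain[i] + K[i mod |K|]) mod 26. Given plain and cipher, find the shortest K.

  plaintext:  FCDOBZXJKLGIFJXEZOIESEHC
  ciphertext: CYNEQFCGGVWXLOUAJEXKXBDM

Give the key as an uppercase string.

  i= 0: C-F = 23 → X
  i= 1: Y-C = 22 → W
  i= 2: N-D = 10 → K
  i= 3: E-O = 16 → Q
  i= 4: Q-B = 15 → P
  i= 5: F-Z =  6 → G
  i= 6: C-X =  5 → F
  i= 7: G-J = 23 → X
  i= 8: G-K = 22 → W
  i= 9: V-L = 10 → K
  i=10: W-G = 16 → Q
  i=11: X-I = 15 → P
  i=12: L-F =  6 → G
  i=13: O-J =  5 → F
  i=14: U-X = 23 → X
  i=15: A-E = 22 → W
  i=16: J-Z = 10 → K
  i=17: E-O = 16 → Q
  i=18: X-I = 15 → P
  i=19: K-E =  6 → G
  i=20: X-S =  5 → F
  i=21: B-E = 23 → X
  i=22: D-H = 22 → W
  i=23: M-C = 10 → K
  shifts repeat with period 7: XWKQPGF

XWKQPGF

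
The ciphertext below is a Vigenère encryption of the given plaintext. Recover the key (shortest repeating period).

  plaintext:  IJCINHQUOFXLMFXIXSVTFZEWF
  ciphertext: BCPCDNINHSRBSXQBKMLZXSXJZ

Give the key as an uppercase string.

  i= 0: B-I = 19 → T
  i= 1: C-J = 19 → T
  i= 2: P-C = 13 → N
  i= 3: C-I = 20 → U
  i= 4: D-N = 16 → Q
  i= 5: N-H =  6 → G
  i= 6: I-Q = 18 → S
  i= 7: N-U = 19 → T
  i= 8: H-O = 19 → T
  i= 9: S-F = 13 → N
  i=10: R-X = 20 → U
  i=11: B-L = 16 → Q
  i=12: S-M =  6 → G
  i=13: X-F = 18 → S
  i=14: Q-X = 19 → T
  i=15: B-I = 19 → T
  i=16: K-X = 13 → N
  i=17: M-S = 20 → U
  i=18: L-V = 16 → Q
  i=19: Z-T =  6 → G
  i=20: X-F = 18 → S
  i=21: S-Z = 19 → T
  i=22: X-E = 19 → T
  i=23: J-W = 13 → N
  i=24: Z-F = 20 → U
  shifts repeat with period 7: TTNUQGS

TTNUQGS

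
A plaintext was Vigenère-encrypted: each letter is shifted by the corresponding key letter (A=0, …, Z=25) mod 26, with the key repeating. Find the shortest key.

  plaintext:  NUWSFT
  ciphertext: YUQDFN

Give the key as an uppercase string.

  i= 0: Y-N = 11 → L
  i= 1: U-U =  0 → A
  i= 2: Q-W = 20 → U
  i= 3: D-S = 11 → L
  i= 4: F-F =  0 → A
  i= 5: N-T = 20 → U
  shifts repeat with period 3: LAU

LAU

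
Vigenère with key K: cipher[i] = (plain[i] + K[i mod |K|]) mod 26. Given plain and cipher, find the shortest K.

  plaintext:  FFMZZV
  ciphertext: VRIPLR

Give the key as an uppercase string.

  i= 0: V-F = 16 → Q
  i= 1: R-F = 12 → M
  i= 2: I-M = 22 → W
  i= 3: P-Z = 16 → Q
  i= 4: L-Z = 12 → M
  i= 5: R-V = 22 → W
  shifts repeat with period 3: QMW

QMW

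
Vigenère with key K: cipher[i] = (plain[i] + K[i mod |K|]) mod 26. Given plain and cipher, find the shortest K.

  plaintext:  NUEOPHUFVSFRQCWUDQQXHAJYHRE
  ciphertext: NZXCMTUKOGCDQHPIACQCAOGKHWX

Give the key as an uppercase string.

  i= 0: N-N =  0 → A
  i= 1: Z-U =  5 → F
  i= 2: X-E = 19 → T
  i= 3: C-O = 14 → O
  i= 4: M-P = 23 → X
  i= 5: T-H = 12 → M
  i= 6: U-U =  0 → A
  i= 7: K-F =  5 → F
  i= 8: O-V = 19 → T
  i= 9: G-S = 14 → O
  i=10: C-F = 23 → X
  i=11: D-R = 12 → M
  i=12: Q-Q =  0 → A
  i=13: H-C =  5 → F
  i=14: P-W = 19 → T
  i=15: I-U = 14 → O
  i=16: A-D = 23 → X
  i=17: C-Q = 12 → M
  i=18: Q-Q =  0 → A
  i=19: C-X =  5 → F
  i=20: A-H = 19 → T
  i=21: O-A = 14 → O
  i=22: G-J = 23 → X
  i=23: K-Y = 12 → M
  i=24: H-H =  0 → A
  i=25: W-R =  5 → F
  i=26: X-E = 19 → T
  shifts repeat with period 6: AFTOXM

AFTOXM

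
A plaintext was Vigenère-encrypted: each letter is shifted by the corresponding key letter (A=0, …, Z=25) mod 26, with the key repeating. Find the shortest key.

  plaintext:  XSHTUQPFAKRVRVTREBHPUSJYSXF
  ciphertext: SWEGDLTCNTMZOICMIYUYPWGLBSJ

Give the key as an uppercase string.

VEXNJ

  i= 0: S-X = 21 → V
  i= 1: W-S =  4 → E
  i= 2: E-H = 23 → X
  i= 3: G-T = 13 → N
  i= 4: D-U =  9 → J
  i= 5: L-Q = 21 → V
  i= 6: T-P =  4 → E
  i= 7: C-F = 23 → X
  i= 8: N-A = 13 → N
  i= 9: T-K =  9 → J
  i=10: M-R = 21 → V
  i=11: Z-V =  4 → E
  i=12: O-R = 23 → X
  i=13: I-V = 13 → N
  i=14: C-T =  9 → J
  i=15: M-R = 21 → V
  i=16: I-E =  4 → E
  i=17: Y-B = 23 → X
  i=18: U-H = 13 → N
  i=19: Y-P =  9 → J
  i=20: P-U = 21 → V
  i=21: W-S =  4 → E
  i=22: G-J = 23 → X
  i=23: L-Y = 13 → N
  i=24: B-S =  9 → J
  i=25: S-X = 21 → V
  i=26: J-F =  4 → E
  shifts repeat with period 5: VEXNJ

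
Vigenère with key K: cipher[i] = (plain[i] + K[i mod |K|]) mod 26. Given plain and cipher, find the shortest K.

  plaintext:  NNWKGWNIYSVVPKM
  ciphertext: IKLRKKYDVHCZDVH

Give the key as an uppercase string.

VXPHEOL

  i= 0: I-N = 21 → V
  i= 1: K-N = 23 → X
  i= 2: L-W = 15 → P
  i= 3: R-K =  7 → H
  i= 4: K-G =  4 → E
  i= 5: K-W = 14 → O
  i= 6: Y-N = 11 → L
  i= 7: D-I = 21 → V
  i= 8: V-Y = 23 → X
  i= 9: H-S = 15 → P
  i=10: C-V =  7 → H
  i=11: Z-V =  4 → E
  i=12: D-P = 14 → O
  i=13: V-K = 11 → L
  i=14: H-M = 21 → V
  shifts repeat with period 7: VXPHEOL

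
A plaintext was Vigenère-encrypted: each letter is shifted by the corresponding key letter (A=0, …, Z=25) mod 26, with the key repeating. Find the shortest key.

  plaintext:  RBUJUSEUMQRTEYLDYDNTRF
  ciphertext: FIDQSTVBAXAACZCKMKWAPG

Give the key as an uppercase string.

OHJHYBRH

  i= 0: F-R = 14 → O
  i= 1: I-B =  7 → H
  i= 2: D-U =  9 → J
  i= 3: Q-J =  7 → H
  i= 4: S-U = 24 → Y
  i= 5: T-S =  1 → B
  i= 6: V-E = 17 → R
  i= 7: B-U =  7 → H
  i= 8: A-M = 14 → O
  i= 9: X-Q =  7 → H
  i=10: A-R =  9 → J
  i=11: A-T =  7 → H
  i=12: C-E = 24 → Y
  i=13: Z-Y =  1 → B
  i=14: C-L = 17 → R
  i=15: K-D =  7 → H
  i=16: M-Y = 14 → O
  i=17: K-D =  7 → H
  i=18: W-N =  9 → J
  i=19: A-T =  7 → H
  i=20: P-R = 24 → Y
  i=21: G-F =  1 → B
  shifts repeat with period 8: OHJHYBRH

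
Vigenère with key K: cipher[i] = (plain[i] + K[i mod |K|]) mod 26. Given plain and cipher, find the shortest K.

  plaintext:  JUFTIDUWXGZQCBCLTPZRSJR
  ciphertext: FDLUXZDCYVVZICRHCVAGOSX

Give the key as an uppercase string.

WJGBP

  i= 0: F-J = 22 → W
  i= 1: D-U =  9 → J
  i= 2: L-F =  6 → G
  i= 3: U-T =  1 → B
  i= 4: X-I = 15 → P
  i= 5: Z-D = 22 → W
  i= 6: D-U =  9 → J
  i= 7: C-W =  6 → G
  i= 8: Y-X =  1 → B
  i= 9: V-G = 15 → P
  i=10: V-Z = 22 → W
  i=11: Z-Q =  9 → J
  i=12: I-C =  6 → G
  i=13: C-B =  1 → B
  i=14: R-C = 15 → P
  i=15: H-L = 22 → W
  i=16: C-T =  9 → J
  i=17: V-P =  6 → G
  i=18: A-Z =  1 → B
  i=19: G-R = 15 → P
  i=20: O-S = 22 → W
  i=21: S-J =  9 → J
  i=22: X-R =  6 → G
  shifts repeat with period 5: WJGBP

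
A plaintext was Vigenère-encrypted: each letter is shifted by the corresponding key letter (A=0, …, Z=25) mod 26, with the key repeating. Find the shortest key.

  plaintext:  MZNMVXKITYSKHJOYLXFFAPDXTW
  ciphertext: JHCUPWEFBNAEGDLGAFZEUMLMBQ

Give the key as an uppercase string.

  i= 0: J-M = 23 → X
  i= 1: H-Z =  8 → I
  i= 2: C-N = 15 → P
  i= 3: U-M =  8 → I
  i= 4: P-V = 20 → U
  i= 5: W-X = 25 → Z
  i= 6: E-K = 20 → U
  i= 7: F-I = 23 → X
  i= 8: B-T =  8 → I
  i= 9: N-Y = 15 → P
  i=10: A-S =  8 → I
  i=11: E-K = 20 → U
  i=12: G-H = 25 → Z
  i=13: D-J = 20 → U
  i=14: L-O = 23 → X
  i=15: G-Y =  8 → I
  i=16: A-L = 15 → P
  i=17: F-X =  8 → I
  i=18: Z-F = 20 → U
  i=19: E-F = 25 → Z
  i=20: U-A = 20 → U
  i=21: M-P = 23 → X
  i=22: L-D =  8 → I
  i=23: M-X = 15 → P
  i=24: B-T =  8 → I
  i=25: Q-W = 20 → U
  shifts repeat with period 7: XIPIUZU

XIPIUZU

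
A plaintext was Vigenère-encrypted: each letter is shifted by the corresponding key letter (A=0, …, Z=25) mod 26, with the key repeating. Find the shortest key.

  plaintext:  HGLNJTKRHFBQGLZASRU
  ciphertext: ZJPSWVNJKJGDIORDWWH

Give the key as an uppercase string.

SDEFNCD

  i= 0: Z-H = 18 → S
  i= 1: J-G =  3 → D
  i= 2: P-L =  4 → E
  i= 3: S-N =  5 → F
  i= 4: W-J = 13 → N
  i= 5: V-T =  2 → C
  i= 6: N-K =  3 → D
  i= 7: J-R = 18 → S
  i= 8: K-H =  3 → D
  i= 9: J-F =  4 → E
  i=10: G-B =  5 → F
  i=11: D-Q = 13 → N
  i=12: I-G =  2 → C
  i=13: O-L =  3 → D
  i=14: R-Z = 18 → S
  i=15: D-A =  3 → D
  i=16: W-S =  4 → E
  i=17: W-R =  5 → F
  i=18: H-U = 13 → N
  shifts repeat with period 7: SDEFNCD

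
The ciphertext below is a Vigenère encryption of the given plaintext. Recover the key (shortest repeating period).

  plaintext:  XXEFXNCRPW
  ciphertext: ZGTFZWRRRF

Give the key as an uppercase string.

CJPA

  i= 0: Z-X =  2 → C
  i= 1: G-X =  9 → J
  i= 2: T-E = 15 → P
  i= 3: F-F =  0 → A
  i= 4: Z-X =  2 → C
  i= 5: W-N =  9 → J
  i= 6: R-C = 15 → P
  i= 7: R-R =  0 → A
  i= 8: R-P =  2 → C
  i= 9: F-W =  9 → J
  shifts repeat with period 4: CJPA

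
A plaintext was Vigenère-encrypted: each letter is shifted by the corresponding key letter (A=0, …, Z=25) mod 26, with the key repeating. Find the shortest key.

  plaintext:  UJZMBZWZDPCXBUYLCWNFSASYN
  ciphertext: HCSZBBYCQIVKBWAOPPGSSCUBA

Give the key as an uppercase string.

NTTNACCD

  i= 0: H-U = 13 → N
  i= 1: C-J = 19 → T
  i= 2: S-Z = 19 → T
  i= 3: Z-M = 13 → N
  i= 4: B-B =  0 → A
  i= 5: B-Z =  2 → C
  i= 6: Y-W =  2 → C
  i= 7: C-Z =  3 → D
  i= 8: Q-D = 13 → N
  i= 9: I-P = 19 → T
  i=10: V-C = 19 → T
  i=11: K-X = 13 → N
  i=12: B-B =  0 → A
  i=13: W-U =  2 → C
  i=14: A-Y =  2 → C
  i=15: O-L =  3 → D
  i=16: P-C = 13 → N
  i=17: P-W = 19 → T
  i=18: G-N = 19 → T
  i=19: S-F = 13 → N
  i=20: S-S =  0 → A
  i=21: C-A =  2 → C
  i=22: U-S =  2 → C
  i=23: B-Y =  3 → D
  i=24: A-N = 13 → N
  shifts repeat with period 8: NTTNACCD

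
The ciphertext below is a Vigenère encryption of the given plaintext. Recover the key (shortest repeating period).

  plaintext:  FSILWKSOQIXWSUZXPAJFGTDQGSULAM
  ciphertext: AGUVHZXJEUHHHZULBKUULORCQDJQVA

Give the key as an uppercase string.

VOMKLPF

  i= 0: A-F = 21 → V
  i= 1: G-S = 14 → O
  i= 2: U-I = 12 → M
  i= 3: V-L = 10 → K
  i= 4: H-W = 11 → L
  i= 5: Z-K = 15 → P
  i= 6: X-S =  5 → F
  i= 7: J-O = 21 → V
  i= 8: E-Q = 14 → O
  i= 9: U-I = 12 → M
  i=10: H-X = 10 → K
  i=11: H-W = 11 → L
  i=12: H-S = 15 → P
  i=13: Z-U =  5 → F
  i=14: U-Z = 21 → V
  i=15: L-X = 14 → O
  i=16: B-P = 12 → M
  i=17: K-A = 10 → K
  i=18: U-J = 11 → L
  i=19: U-F = 15 → P
  i=20: L-G =  5 → F
  i=21: O-T = 21 → V
  i=22: R-D = 14 → O
  i=23: C-Q = 12 → M
  i=24: Q-G = 10 → K
  i=25: D-S = 11 → L
  i=26: J-U = 15 → P
  i=27: Q-L =  5 → F
  i=28: V-A = 21 → V
  i=29: A-M = 14 → O
  shifts repeat with period 7: VOMKLPF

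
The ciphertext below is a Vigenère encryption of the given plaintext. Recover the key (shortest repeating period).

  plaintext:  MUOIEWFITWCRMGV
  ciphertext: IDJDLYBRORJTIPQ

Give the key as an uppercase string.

WJVVHC

  i= 0: I-M = 22 → W
  i= 1: D-U =  9 → J
  i= 2: J-O = 21 → V
  i= 3: D-I = 21 → V
  i= 4: L-E =  7 → H
  i= 5: Y-W =  2 → C
  i= 6: B-F = 22 → W
  i= 7: R-I =  9 → J
  i= 8: O-T = 21 → V
  i= 9: R-W = 21 → V
  i=10: J-C =  7 → H
  i=11: T-R =  2 → C
  i=12: I-M = 22 → W
  i=13: P-G =  9 → J
  i=14: Q-V = 21 → V
  shifts repeat with period 6: WJVVHC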